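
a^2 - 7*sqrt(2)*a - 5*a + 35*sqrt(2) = (a - 5)*(a - 7*sqrt(2))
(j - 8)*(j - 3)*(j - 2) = j^3 - 13*j^2 + 46*j - 48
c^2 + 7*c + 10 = (c + 2)*(c + 5)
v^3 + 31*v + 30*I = (v - 6*I)*(v + I)*(v + 5*I)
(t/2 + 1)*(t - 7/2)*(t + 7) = t^3/2 + 11*t^2/4 - 35*t/4 - 49/2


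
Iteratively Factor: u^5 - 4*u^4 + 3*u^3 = (u - 1)*(u^4 - 3*u^3) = u*(u - 1)*(u^3 - 3*u^2) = u^2*(u - 1)*(u^2 - 3*u) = u^2*(u - 3)*(u - 1)*(u)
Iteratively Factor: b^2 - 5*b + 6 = (b - 3)*(b - 2)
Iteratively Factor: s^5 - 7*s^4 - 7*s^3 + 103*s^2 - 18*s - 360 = (s - 5)*(s^4 - 2*s^3 - 17*s^2 + 18*s + 72) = (s - 5)*(s - 4)*(s^3 + 2*s^2 - 9*s - 18) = (s - 5)*(s - 4)*(s + 3)*(s^2 - s - 6) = (s - 5)*(s - 4)*(s - 3)*(s + 3)*(s + 2)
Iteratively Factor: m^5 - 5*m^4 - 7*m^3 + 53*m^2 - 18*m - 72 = (m + 3)*(m^4 - 8*m^3 + 17*m^2 + 2*m - 24) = (m - 4)*(m + 3)*(m^3 - 4*m^2 + m + 6) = (m - 4)*(m + 1)*(m + 3)*(m^2 - 5*m + 6) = (m - 4)*(m - 2)*(m + 1)*(m + 3)*(m - 3)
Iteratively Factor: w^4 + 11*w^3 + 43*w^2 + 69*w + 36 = (w + 4)*(w^3 + 7*w^2 + 15*w + 9) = (w + 3)*(w + 4)*(w^2 + 4*w + 3) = (w + 3)^2*(w + 4)*(w + 1)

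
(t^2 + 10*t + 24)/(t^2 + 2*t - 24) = (t + 4)/(t - 4)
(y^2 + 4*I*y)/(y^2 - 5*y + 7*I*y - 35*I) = y*(y + 4*I)/(y^2 + y*(-5 + 7*I) - 35*I)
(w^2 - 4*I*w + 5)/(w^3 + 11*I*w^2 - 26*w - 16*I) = (w - 5*I)/(w^2 + 10*I*w - 16)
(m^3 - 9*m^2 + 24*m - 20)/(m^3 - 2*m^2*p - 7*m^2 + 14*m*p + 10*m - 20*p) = (2 - m)/(-m + 2*p)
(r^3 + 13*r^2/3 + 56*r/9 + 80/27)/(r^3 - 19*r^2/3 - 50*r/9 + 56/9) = (9*r^2 + 27*r + 20)/(3*(3*r^2 - 23*r + 14))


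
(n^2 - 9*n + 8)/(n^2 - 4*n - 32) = (n - 1)/(n + 4)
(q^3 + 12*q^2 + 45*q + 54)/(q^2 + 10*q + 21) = (q^2 + 9*q + 18)/(q + 7)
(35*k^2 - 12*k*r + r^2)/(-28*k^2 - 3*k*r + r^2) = (-5*k + r)/(4*k + r)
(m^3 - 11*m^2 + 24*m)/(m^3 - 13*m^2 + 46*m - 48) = m/(m - 2)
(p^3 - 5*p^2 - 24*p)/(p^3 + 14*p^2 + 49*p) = (p^2 - 5*p - 24)/(p^2 + 14*p + 49)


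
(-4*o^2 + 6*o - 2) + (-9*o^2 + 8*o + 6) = -13*o^2 + 14*o + 4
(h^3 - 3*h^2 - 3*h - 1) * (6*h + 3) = 6*h^4 - 15*h^3 - 27*h^2 - 15*h - 3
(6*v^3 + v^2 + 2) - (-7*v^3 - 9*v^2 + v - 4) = 13*v^3 + 10*v^2 - v + 6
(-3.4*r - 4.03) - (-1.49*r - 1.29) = -1.91*r - 2.74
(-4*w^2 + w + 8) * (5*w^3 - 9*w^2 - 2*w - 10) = -20*w^5 + 41*w^4 + 39*w^3 - 34*w^2 - 26*w - 80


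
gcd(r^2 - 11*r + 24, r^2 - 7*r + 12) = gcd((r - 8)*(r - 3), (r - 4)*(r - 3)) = r - 3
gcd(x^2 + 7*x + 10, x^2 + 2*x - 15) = x + 5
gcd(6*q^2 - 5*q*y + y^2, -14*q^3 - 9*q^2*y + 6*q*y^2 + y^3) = -2*q + y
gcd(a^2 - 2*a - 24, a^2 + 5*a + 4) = a + 4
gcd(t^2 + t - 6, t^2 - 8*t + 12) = t - 2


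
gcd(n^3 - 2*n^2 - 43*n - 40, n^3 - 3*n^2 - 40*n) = n^2 - 3*n - 40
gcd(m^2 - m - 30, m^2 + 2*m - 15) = m + 5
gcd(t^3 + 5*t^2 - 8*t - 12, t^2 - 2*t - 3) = t + 1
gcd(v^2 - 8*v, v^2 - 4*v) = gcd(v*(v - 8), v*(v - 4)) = v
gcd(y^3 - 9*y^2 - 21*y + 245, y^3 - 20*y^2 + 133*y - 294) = y^2 - 14*y + 49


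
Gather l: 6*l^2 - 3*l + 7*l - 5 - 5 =6*l^2 + 4*l - 10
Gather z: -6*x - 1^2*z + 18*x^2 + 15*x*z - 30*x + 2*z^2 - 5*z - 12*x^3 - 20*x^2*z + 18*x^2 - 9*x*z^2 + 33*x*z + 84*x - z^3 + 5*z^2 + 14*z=-12*x^3 + 36*x^2 + 48*x - z^3 + z^2*(7 - 9*x) + z*(-20*x^2 + 48*x + 8)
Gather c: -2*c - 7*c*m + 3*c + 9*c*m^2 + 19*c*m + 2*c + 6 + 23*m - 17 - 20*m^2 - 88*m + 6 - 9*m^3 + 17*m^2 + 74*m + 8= c*(9*m^2 + 12*m + 3) - 9*m^3 - 3*m^2 + 9*m + 3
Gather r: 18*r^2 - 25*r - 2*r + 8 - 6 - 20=18*r^2 - 27*r - 18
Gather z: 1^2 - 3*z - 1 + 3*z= 0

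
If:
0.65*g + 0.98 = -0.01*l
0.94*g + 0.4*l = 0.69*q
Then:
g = -0.0275339185953711*q - 1.56424581005587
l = 1.78970470869912*q + 3.67597765363128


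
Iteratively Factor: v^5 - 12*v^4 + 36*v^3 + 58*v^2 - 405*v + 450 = (v - 3)*(v^4 - 9*v^3 + 9*v^2 + 85*v - 150) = (v - 3)*(v + 3)*(v^3 - 12*v^2 + 45*v - 50) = (v - 3)*(v - 2)*(v + 3)*(v^2 - 10*v + 25) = (v - 5)*(v - 3)*(v - 2)*(v + 3)*(v - 5)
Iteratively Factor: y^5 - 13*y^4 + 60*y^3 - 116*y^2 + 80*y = (y - 4)*(y^4 - 9*y^3 + 24*y^2 - 20*y) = (y - 4)*(y - 2)*(y^3 - 7*y^2 + 10*y) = y*(y - 4)*(y - 2)*(y^2 - 7*y + 10) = y*(y - 4)*(y - 2)^2*(y - 5)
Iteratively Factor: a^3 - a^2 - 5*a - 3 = (a + 1)*(a^2 - 2*a - 3) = (a + 1)^2*(a - 3)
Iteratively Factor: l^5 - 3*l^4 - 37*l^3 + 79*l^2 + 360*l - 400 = (l - 1)*(l^4 - 2*l^3 - 39*l^2 + 40*l + 400) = (l - 5)*(l - 1)*(l^3 + 3*l^2 - 24*l - 80) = (l - 5)*(l - 1)*(l + 4)*(l^2 - l - 20) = (l - 5)*(l - 1)*(l + 4)^2*(l - 5)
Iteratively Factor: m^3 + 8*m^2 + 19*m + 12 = (m + 3)*(m^2 + 5*m + 4) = (m + 1)*(m + 3)*(m + 4)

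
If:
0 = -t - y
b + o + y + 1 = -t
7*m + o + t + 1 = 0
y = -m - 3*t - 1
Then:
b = 13*y - 7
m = 2*y - 1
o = 6 - 13*y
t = -y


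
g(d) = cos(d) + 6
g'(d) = -sin(d)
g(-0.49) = 6.88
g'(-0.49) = 0.47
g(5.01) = 6.29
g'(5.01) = 0.96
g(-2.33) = 5.31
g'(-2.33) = 0.73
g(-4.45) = 5.74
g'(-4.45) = -0.97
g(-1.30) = 6.27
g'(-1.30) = 0.96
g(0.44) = 6.90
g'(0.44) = -0.43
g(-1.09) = 6.46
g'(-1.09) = 0.89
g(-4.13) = 5.45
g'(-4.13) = -0.84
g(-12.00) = 6.84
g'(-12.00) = -0.54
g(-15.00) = 5.24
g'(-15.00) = 0.65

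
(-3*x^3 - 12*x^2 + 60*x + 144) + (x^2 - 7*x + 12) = -3*x^3 - 11*x^2 + 53*x + 156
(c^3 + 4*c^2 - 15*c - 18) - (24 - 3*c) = c^3 + 4*c^2 - 12*c - 42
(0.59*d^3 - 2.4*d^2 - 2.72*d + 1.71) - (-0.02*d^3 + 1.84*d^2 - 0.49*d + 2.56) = 0.61*d^3 - 4.24*d^2 - 2.23*d - 0.85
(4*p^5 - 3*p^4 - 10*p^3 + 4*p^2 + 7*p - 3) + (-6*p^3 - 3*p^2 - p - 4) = 4*p^5 - 3*p^4 - 16*p^3 + p^2 + 6*p - 7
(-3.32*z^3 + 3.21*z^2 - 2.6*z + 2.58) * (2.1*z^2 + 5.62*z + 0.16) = -6.972*z^5 - 11.9174*z^4 + 12.049*z^3 - 8.6804*z^2 + 14.0836*z + 0.4128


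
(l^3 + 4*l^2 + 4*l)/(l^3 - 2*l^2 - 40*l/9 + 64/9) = 9*l*(l + 2)/(9*l^2 - 36*l + 32)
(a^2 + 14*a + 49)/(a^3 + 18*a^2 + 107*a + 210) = (a + 7)/(a^2 + 11*a + 30)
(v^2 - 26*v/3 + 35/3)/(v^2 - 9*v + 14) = (v - 5/3)/(v - 2)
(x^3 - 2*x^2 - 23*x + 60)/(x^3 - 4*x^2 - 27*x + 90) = (x - 4)/(x - 6)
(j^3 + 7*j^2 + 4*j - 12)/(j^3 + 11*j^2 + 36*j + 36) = (j - 1)/(j + 3)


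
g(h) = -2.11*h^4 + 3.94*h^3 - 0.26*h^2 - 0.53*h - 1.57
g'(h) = -8.44*h^3 + 11.82*h^2 - 0.52*h - 0.53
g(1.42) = -0.14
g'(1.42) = -1.60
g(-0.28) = -1.54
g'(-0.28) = 0.73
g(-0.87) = -5.11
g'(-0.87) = 14.43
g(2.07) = -7.57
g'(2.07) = -25.82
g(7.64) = -5452.57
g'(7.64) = -3078.34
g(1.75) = -1.97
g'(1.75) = -10.47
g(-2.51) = -147.93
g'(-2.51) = 208.71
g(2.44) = -21.97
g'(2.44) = -54.03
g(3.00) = -70.03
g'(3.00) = -123.59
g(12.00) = -36990.01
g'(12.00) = -12889.01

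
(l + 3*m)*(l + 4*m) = l^2 + 7*l*m + 12*m^2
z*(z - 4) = z^2 - 4*z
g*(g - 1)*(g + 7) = g^3 + 6*g^2 - 7*g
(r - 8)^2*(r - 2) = r^3 - 18*r^2 + 96*r - 128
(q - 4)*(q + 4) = q^2 - 16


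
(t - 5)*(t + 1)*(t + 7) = t^3 + 3*t^2 - 33*t - 35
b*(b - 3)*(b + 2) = b^3 - b^2 - 6*b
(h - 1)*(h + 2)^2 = h^3 + 3*h^2 - 4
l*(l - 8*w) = l^2 - 8*l*w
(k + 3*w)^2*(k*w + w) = k^3*w + 6*k^2*w^2 + k^2*w + 9*k*w^3 + 6*k*w^2 + 9*w^3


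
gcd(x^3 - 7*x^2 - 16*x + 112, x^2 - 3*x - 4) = x - 4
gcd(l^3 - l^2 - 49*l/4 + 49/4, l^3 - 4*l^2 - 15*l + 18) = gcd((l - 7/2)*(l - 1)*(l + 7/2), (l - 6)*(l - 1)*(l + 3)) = l - 1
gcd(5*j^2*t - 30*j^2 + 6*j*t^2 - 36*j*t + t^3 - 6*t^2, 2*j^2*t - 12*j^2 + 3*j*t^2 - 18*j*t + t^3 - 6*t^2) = j*t - 6*j + t^2 - 6*t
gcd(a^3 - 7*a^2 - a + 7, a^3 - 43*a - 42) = a^2 - 6*a - 7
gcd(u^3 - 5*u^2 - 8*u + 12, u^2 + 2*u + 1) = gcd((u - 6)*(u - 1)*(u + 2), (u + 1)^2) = 1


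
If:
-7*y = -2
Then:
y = 2/7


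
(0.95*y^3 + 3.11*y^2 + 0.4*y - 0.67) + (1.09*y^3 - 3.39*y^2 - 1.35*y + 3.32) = 2.04*y^3 - 0.28*y^2 - 0.95*y + 2.65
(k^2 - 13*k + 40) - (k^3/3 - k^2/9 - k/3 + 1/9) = -k^3/3 + 10*k^2/9 - 38*k/3 + 359/9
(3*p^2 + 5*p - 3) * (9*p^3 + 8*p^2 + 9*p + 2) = 27*p^5 + 69*p^4 + 40*p^3 + 27*p^2 - 17*p - 6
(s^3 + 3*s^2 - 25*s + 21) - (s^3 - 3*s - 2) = 3*s^2 - 22*s + 23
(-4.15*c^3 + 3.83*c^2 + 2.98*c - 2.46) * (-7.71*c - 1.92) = 31.9965*c^4 - 21.5613*c^3 - 30.3294*c^2 + 13.245*c + 4.7232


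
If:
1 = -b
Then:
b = -1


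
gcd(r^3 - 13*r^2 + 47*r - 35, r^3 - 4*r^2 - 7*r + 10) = r^2 - 6*r + 5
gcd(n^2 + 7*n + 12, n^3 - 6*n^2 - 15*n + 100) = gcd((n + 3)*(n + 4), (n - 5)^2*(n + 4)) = n + 4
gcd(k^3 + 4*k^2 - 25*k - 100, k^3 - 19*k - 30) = k - 5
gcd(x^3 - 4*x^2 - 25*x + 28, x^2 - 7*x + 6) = x - 1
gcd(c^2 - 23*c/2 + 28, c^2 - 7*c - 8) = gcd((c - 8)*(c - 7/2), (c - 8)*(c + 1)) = c - 8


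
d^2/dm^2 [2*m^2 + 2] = 4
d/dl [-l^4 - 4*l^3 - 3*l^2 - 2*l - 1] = -4*l^3 - 12*l^2 - 6*l - 2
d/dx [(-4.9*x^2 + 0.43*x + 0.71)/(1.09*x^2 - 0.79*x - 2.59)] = (3.4023*x^2 + 23.8342*x - 0.5528)/(1.1881*x^4 - 1.7222*x^3 - 5.0221*x^2 + 4.0922*x + 6.7081)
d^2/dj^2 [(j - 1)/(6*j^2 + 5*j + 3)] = 2*((1 - 18*j)*(6*j^2 + 5*j + 3) + (j - 1)*(12*j + 5)^2)/(6*j^2 + 5*j + 3)^3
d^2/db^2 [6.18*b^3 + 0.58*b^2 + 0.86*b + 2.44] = 37.08*b + 1.16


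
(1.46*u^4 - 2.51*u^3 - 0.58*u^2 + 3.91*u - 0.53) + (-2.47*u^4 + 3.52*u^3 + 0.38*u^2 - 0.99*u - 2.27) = -1.01*u^4 + 1.01*u^3 - 0.2*u^2 + 2.92*u - 2.8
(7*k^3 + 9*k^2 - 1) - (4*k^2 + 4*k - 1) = 7*k^3 + 5*k^2 - 4*k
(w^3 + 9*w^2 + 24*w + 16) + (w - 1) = w^3 + 9*w^2 + 25*w + 15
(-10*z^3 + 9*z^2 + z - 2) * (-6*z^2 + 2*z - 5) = 60*z^5 - 74*z^4 + 62*z^3 - 31*z^2 - 9*z + 10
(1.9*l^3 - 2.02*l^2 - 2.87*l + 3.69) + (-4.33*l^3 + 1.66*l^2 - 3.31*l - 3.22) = -2.43*l^3 - 0.36*l^2 - 6.18*l + 0.47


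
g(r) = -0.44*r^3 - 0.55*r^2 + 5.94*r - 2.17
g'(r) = -1.32*r^2 - 1.1*r + 5.94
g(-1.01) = -8.28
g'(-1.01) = 5.70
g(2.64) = 1.58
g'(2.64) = -6.16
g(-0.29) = -3.93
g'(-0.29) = 6.15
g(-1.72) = -11.78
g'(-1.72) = 3.93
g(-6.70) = 65.68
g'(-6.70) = -45.94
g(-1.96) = -12.61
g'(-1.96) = 3.03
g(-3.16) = -12.55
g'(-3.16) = -3.76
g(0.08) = -1.70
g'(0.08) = 5.84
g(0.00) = -2.17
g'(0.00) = 5.94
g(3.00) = -1.18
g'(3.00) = -9.24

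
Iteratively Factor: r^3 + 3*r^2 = (r + 3)*(r^2) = r*(r + 3)*(r)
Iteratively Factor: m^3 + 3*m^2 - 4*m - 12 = (m + 2)*(m^2 + m - 6) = (m + 2)*(m + 3)*(m - 2)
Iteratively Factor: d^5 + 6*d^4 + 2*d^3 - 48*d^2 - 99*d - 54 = (d + 3)*(d^4 + 3*d^3 - 7*d^2 - 27*d - 18) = (d + 2)*(d + 3)*(d^3 + d^2 - 9*d - 9) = (d + 2)*(d + 3)^2*(d^2 - 2*d - 3) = (d + 1)*(d + 2)*(d + 3)^2*(d - 3)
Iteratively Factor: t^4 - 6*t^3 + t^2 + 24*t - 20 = (t - 5)*(t^3 - t^2 - 4*t + 4) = (t - 5)*(t - 2)*(t^2 + t - 2) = (t - 5)*(t - 2)*(t - 1)*(t + 2)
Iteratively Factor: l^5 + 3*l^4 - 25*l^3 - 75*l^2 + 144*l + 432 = (l + 3)*(l^4 - 25*l^2 + 144) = (l - 3)*(l + 3)*(l^3 + 3*l^2 - 16*l - 48) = (l - 3)*(l + 3)^2*(l^2 - 16) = (l - 3)*(l + 3)^2*(l + 4)*(l - 4)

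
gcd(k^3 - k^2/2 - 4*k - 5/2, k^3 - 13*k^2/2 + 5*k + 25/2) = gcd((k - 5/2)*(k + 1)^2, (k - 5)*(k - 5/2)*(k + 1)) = k^2 - 3*k/2 - 5/2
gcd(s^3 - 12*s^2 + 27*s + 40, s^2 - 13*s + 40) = s^2 - 13*s + 40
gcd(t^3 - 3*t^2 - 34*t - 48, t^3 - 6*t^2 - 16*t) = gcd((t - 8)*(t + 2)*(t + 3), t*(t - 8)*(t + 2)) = t^2 - 6*t - 16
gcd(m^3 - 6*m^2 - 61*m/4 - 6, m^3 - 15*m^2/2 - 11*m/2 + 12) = m^2 - 13*m/2 - 12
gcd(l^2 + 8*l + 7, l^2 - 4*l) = 1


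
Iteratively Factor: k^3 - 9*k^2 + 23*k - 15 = (k - 1)*(k^2 - 8*k + 15) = (k - 3)*(k - 1)*(k - 5)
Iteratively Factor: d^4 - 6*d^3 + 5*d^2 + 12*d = (d)*(d^3 - 6*d^2 + 5*d + 12) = d*(d - 3)*(d^2 - 3*d - 4) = d*(d - 3)*(d + 1)*(d - 4)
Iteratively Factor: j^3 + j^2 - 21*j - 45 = (j - 5)*(j^2 + 6*j + 9) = (j - 5)*(j + 3)*(j + 3)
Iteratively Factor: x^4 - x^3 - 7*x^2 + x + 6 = (x - 3)*(x^3 + 2*x^2 - x - 2) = (x - 3)*(x - 1)*(x^2 + 3*x + 2) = (x - 3)*(x - 1)*(x + 1)*(x + 2)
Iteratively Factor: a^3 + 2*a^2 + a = (a + 1)*(a^2 + a) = a*(a + 1)*(a + 1)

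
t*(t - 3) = t^2 - 3*t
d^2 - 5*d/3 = d*(d - 5/3)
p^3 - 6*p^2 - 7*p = p*(p - 7)*(p + 1)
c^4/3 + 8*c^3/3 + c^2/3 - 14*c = c*(c/3 + 1)*(c - 2)*(c + 7)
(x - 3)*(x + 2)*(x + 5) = x^3 + 4*x^2 - 11*x - 30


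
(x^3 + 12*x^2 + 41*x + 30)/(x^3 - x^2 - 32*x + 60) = (x^2 + 6*x + 5)/(x^2 - 7*x + 10)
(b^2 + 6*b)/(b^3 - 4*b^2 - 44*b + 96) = b/(b^2 - 10*b + 16)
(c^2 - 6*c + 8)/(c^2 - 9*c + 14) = (c - 4)/(c - 7)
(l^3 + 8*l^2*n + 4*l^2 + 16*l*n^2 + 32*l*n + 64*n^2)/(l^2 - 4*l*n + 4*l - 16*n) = (l^2 + 8*l*n + 16*n^2)/(l - 4*n)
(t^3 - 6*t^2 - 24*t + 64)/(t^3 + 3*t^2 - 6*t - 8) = (t - 8)/(t + 1)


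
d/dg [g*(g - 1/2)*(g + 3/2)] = 3*g^2 + 2*g - 3/4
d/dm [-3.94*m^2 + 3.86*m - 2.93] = 3.86 - 7.88*m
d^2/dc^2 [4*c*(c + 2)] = 8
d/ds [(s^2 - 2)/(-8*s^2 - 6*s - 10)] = (-3*s^2 - 26*s - 6)/(2*(16*s^4 + 24*s^3 + 49*s^2 + 30*s + 25))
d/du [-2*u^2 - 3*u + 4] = -4*u - 3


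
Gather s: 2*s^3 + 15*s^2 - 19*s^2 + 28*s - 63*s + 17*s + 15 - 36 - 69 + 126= 2*s^3 - 4*s^2 - 18*s + 36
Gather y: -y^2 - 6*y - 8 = -y^2 - 6*y - 8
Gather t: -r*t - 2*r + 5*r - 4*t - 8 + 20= 3*r + t*(-r - 4) + 12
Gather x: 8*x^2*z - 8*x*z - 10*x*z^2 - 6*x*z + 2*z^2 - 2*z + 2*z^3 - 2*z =8*x^2*z + x*(-10*z^2 - 14*z) + 2*z^3 + 2*z^2 - 4*z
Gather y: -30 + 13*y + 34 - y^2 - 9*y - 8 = -y^2 + 4*y - 4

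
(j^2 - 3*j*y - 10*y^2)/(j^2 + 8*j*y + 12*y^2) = (j - 5*y)/(j + 6*y)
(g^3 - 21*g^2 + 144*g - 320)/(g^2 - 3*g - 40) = (g^2 - 13*g + 40)/(g + 5)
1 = 1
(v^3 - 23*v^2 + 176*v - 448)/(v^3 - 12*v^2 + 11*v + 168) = (v - 8)/(v + 3)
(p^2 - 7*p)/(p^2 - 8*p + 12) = p*(p - 7)/(p^2 - 8*p + 12)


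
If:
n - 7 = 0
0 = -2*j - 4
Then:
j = -2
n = 7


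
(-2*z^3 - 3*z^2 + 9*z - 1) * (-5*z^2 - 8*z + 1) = 10*z^5 + 31*z^4 - 23*z^3 - 70*z^2 + 17*z - 1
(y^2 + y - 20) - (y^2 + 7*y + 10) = -6*y - 30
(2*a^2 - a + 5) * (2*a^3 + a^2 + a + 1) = 4*a^5 + 11*a^3 + 6*a^2 + 4*a + 5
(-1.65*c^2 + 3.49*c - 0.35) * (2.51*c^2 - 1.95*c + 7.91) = -4.1415*c^4 + 11.9774*c^3 - 20.7355*c^2 + 28.2884*c - 2.7685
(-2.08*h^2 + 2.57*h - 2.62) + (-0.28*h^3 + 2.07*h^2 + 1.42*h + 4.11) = -0.28*h^3 - 0.0100000000000002*h^2 + 3.99*h + 1.49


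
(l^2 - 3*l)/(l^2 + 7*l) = (l - 3)/(l + 7)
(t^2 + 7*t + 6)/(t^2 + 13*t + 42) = (t + 1)/(t + 7)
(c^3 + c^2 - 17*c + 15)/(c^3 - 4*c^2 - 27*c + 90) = (c - 1)/(c - 6)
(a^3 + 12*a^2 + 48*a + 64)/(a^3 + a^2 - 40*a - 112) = (a + 4)/(a - 7)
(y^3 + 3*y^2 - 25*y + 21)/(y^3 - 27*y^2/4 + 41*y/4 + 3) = 4*(y^2 + 6*y - 7)/(4*y^2 - 15*y - 4)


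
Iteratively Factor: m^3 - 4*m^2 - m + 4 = (m + 1)*(m^2 - 5*m + 4) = (m - 1)*(m + 1)*(m - 4)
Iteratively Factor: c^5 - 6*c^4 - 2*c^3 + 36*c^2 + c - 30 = (c + 1)*(c^4 - 7*c^3 + 5*c^2 + 31*c - 30) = (c - 1)*(c + 1)*(c^3 - 6*c^2 - c + 30) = (c - 1)*(c + 1)*(c + 2)*(c^2 - 8*c + 15) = (c - 3)*(c - 1)*(c + 1)*(c + 2)*(c - 5)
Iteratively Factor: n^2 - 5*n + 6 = (n - 3)*(n - 2)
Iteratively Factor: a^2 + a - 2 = (a + 2)*(a - 1)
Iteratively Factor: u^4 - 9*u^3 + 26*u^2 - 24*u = (u - 3)*(u^3 - 6*u^2 + 8*u) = (u - 4)*(u - 3)*(u^2 - 2*u) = (u - 4)*(u - 3)*(u - 2)*(u)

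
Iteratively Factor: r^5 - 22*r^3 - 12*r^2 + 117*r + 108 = (r + 3)*(r^4 - 3*r^3 - 13*r^2 + 27*r + 36) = (r + 3)^2*(r^3 - 6*r^2 + 5*r + 12) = (r - 4)*(r + 3)^2*(r^2 - 2*r - 3) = (r - 4)*(r + 1)*(r + 3)^2*(r - 3)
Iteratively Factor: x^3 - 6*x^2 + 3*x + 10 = (x - 5)*(x^2 - x - 2) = (x - 5)*(x - 2)*(x + 1)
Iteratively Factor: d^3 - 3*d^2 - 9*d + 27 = (d - 3)*(d^2 - 9) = (d - 3)*(d + 3)*(d - 3)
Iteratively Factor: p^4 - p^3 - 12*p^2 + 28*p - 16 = (p - 1)*(p^3 - 12*p + 16) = (p - 2)*(p - 1)*(p^2 + 2*p - 8) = (p - 2)*(p - 1)*(p + 4)*(p - 2)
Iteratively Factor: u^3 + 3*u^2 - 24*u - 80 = (u - 5)*(u^2 + 8*u + 16) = (u - 5)*(u + 4)*(u + 4)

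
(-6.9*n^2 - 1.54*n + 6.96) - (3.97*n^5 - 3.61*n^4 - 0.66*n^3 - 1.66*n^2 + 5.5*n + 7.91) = -3.97*n^5 + 3.61*n^4 + 0.66*n^3 - 5.24*n^2 - 7.04*n - 0.95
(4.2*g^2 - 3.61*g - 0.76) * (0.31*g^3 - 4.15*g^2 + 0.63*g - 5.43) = 1.302*g^5 - 18.5491*g^4 + 17.3919*g^3 - 21.9263*g^2 + 19.1235*g + 4.1268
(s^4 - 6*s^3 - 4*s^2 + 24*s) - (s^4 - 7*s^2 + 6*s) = -6*s^3 + 3*s^2 + 18*s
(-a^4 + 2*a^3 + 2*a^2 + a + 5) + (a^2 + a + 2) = -a^4 + 2*a^3 + 3*a^2 + 2*a + 7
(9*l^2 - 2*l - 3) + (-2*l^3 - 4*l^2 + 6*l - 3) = -2*l^3 + 5*l^2 + 4*l - 6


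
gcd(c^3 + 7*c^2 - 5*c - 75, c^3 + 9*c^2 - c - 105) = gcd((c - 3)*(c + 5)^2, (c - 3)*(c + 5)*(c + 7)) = c^2 + 2*c - 15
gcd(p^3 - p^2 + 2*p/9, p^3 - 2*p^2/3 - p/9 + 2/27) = p^2 - p + 2/9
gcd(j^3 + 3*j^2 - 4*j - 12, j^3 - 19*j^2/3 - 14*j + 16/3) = j + 2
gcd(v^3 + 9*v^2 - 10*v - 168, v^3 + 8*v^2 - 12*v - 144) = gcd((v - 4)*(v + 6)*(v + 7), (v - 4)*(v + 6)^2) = v^2 + 2*v - 24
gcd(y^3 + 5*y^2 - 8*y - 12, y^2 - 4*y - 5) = y + 1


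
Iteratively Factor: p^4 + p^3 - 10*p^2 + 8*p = (p)*(p^3 + p^2 - 10*p + 8) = p*(p + 4)*(p^2 - 3*p + 2) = p*(p - 2)*(p + 4)*(p - 1)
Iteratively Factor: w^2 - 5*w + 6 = (w - 2)*(w - 3)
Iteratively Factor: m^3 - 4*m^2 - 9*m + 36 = (m + 3)*(m^2 - 7*m + 12) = (m - 3)*(m + 3)*(m - 4)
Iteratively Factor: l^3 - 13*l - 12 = (l + 1)*(l^2 - l - 12) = (l - 4)*(l + 1)*(l + 3)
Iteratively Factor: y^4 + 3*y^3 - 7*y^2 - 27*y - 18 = (y + 1)*(y^3 + 2*y^2 - 9*y - 18) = (y - 3)*(y + 1)*(y^2 + 5*y + 6) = (y - 3)*(y + 1)*(y + 3)*(y + 2)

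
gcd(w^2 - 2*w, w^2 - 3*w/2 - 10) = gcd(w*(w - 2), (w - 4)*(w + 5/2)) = 1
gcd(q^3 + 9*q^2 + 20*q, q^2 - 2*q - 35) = q + 5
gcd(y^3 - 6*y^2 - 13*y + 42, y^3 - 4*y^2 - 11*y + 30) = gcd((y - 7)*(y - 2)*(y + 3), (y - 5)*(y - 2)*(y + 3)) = y^2 + y - 6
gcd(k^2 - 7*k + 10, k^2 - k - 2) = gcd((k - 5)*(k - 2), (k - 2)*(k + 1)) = k - 2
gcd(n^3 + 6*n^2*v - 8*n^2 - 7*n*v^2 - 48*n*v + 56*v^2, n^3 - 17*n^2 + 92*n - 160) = n - 8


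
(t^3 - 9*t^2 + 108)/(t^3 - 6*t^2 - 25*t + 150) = (t^2 - 3*t - 18)/(t^2 - 25)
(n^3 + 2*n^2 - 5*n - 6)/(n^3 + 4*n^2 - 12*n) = (n^2 + 4*n + 3)/(n*(n + 6))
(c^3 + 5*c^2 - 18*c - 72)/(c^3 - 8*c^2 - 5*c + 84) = (c + 6)/(c - 7)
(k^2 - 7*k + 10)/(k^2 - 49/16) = 16*(k^2 - 7*k + 10)/(16*k^2 - 49)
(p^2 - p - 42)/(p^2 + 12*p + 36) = (p - 7)/(p + 6)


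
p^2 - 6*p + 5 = (p - 5)*(p - 1)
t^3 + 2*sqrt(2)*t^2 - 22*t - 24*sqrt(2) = (t - 3*sqrt(2))*(t + sqrt(2))*(t + 4*sqrt(2))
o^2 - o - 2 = (o - 2)*(o + 1)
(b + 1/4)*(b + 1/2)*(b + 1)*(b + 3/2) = b^4 + 13*b^3/4 + 7*b^2/2 + 23*b/16 + 3/16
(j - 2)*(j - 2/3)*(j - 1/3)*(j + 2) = j^4 - j^3 - 34*j^2/9 + 4*j - 8/9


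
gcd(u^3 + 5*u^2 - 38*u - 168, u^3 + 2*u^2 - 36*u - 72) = u - 6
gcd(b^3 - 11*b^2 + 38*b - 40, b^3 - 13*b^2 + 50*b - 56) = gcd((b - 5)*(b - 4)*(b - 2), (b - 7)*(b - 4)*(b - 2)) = b^2 - 6*b + 8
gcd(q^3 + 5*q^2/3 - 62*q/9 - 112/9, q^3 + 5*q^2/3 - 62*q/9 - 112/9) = q^3 + 5*q^2/3 - 62*q/9 - 112/9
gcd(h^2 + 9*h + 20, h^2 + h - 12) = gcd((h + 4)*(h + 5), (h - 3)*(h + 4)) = h + 4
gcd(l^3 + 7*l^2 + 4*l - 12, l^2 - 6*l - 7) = 1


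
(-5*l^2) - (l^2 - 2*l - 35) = -6*l^2 + 2*l + 35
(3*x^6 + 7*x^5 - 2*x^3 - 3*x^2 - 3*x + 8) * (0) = 0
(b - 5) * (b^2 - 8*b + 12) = b^3 - 13*b^2 + 52*b - 60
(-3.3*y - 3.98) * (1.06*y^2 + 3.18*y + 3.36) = -3.498*y^3 - 14.7128*y^2 - 23.7444*y - 13.3728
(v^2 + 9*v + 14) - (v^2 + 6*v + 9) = 3*v + 5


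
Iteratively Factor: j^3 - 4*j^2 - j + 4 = (j - 4)*(j^2 - 1) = (j - 4)*(j - 1)*(j + 1)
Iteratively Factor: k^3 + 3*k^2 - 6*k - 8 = (k - 2)*(k^2 + 5*k + 4) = (k - 2)*(k + 4)*(k + 1)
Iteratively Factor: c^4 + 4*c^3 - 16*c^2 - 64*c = (c + 4)*(c^3 - 16*c) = (c + 4)^2*(c^2 - 4*c) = (c - 4)*(c + 4)^2*(c)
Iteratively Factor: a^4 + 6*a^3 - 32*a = (a - 2)*(a^3 + 8*a^2 + 16*a) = a*(a - 2)*(a^2 + 8*a + 16) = a*(a - 2)*(a + 4)*(a + 4)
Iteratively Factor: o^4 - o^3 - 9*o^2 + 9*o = (o - 3)*(o^3 + 2*o^2 - 3*o) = (o - 3)*(o - 1)*(o^2 + 3*o) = (o - 3)*(o - 1)*(o + 3)*(o)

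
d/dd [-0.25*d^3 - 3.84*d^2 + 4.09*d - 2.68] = -0.75*d^2 - 7.68*d + 4.09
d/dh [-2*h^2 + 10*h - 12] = 10 - 4*h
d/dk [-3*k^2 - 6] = -6*k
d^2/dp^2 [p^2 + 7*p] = 2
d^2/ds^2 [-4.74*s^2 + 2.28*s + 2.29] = -9.48000000000000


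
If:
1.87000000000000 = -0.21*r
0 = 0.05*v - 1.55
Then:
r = -8.90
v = 31.00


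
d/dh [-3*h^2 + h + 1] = 1 - 6*h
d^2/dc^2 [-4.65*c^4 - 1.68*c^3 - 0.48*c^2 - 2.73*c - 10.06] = -55.8*c^2 - 10.08*c - 0.96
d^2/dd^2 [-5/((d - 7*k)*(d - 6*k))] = 10*(-(d - 7*k)^2 - (d - 7*k)*(d - 6*k) - (d - 6*k)^2)/((d - 7*k)^3*(d - 6*k)^3)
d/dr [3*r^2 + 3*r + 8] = 6*r + 3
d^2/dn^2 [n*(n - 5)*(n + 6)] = 6*n + 2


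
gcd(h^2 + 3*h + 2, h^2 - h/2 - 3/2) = h + 1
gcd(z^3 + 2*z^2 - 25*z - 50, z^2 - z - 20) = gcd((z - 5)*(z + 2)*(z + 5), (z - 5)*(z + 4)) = z - 5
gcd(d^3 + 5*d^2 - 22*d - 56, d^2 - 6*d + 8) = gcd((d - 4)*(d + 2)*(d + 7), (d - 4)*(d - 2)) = d - 4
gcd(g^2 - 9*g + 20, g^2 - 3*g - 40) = 1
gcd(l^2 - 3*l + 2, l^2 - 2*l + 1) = l - 1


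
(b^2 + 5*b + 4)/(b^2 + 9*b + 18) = (b^2 + 5*b + 4)/(b^2 + 9*b + 18)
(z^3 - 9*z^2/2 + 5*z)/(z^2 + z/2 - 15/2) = z*(z - 2)/(z + 3)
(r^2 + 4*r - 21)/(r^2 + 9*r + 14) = (r - 3)/(r + 2)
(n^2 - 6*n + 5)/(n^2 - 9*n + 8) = (n - 5)/(n - 8)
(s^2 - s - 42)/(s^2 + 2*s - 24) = (s - 7)/(s - 4)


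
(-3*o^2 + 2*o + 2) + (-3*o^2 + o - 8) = -6*o^2 + 3*o - 6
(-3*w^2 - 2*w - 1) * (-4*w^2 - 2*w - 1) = 12*w^4 + 14*w^3 + 11*w^2 + 4*w + 1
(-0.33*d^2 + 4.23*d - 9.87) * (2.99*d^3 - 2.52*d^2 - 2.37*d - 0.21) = -0.9867*d^5 + 13.4793*d^4 - 39.3888*d^3 + 14.9166*d^2 + 22.5036*d + 2.0727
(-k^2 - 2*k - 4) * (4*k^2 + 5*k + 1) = -4*k^4 - 13*k^3 - 27*k^2 - 22*k - 4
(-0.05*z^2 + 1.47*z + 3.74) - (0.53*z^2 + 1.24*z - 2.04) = -0.58*z^2 + 0.23*z + 5.78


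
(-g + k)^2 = g^2 - 2*g*k + k^2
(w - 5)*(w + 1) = w^2 - 4*w - 5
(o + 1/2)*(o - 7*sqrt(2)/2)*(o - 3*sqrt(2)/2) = o^3 - 5*sqrt(2)*o^2 + o^2/2 - 5*sqrt(2)*o/2 + 21*o/2 + 21/4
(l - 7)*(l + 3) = l^2 - 4*l - 21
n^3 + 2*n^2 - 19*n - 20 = (n - 4)*(n + 1)*(n + 5)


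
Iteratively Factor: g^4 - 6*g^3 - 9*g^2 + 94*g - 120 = (g - 2)*(g^3 - 4*g^2 - 17*g + 60) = (g - 3)*(g - 2)*(g^2 - g - 20) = (g - 5)*(g - 3)*(g - 2)*(g + 4)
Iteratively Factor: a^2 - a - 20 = (a - 5)*(a + 4)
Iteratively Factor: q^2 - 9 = (q + 3)*(q - 3)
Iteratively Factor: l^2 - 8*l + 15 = (l - 3)*(l - 5)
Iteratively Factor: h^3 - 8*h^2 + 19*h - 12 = (h - 1)*(h^2 - 7*h + 12) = (h - 3)*(h - 1)*(h - 4)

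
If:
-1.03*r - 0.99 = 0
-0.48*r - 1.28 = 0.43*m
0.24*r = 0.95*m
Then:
No Solution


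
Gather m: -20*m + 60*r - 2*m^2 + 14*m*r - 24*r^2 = -2*m^2 + m*(14*r - 20) - 24*r^2 + 60*r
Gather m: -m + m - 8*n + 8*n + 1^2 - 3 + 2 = 0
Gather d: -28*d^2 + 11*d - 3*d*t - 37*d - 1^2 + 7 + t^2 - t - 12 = -28*d^2 + d*(-3*t - 26) + t^2 - t - 6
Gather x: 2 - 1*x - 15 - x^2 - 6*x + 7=-x^2 - 7*x - 6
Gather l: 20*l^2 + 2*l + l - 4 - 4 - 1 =20*l^2 + 3*l - 9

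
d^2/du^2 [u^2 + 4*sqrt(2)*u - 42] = 2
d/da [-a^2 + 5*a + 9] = 5 - 2*a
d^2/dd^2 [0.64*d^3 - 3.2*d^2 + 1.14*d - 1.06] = 3.84*d - 6.4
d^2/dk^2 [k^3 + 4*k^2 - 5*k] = 6*k + 8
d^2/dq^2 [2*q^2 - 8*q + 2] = 4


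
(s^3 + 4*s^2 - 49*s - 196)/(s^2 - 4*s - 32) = (s^2 - 49)/(s - 8)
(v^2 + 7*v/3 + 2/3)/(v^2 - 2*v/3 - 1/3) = (v + 2)/(v - 1)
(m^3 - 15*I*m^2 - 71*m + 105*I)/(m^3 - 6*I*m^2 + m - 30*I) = (m - 7*I)/(m + 2*I)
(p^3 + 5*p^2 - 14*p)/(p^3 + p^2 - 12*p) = (p^2 + 5*p - 14)/(p^2 + p - 12)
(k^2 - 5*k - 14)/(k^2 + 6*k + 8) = (k - 7)/(k + 4)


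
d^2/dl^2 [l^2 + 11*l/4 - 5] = 2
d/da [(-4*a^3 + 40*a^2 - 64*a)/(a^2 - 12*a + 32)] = 4*(-a^2 + 8*a - 8)/(a^2 - 8*a + 16)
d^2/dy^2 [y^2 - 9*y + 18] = 2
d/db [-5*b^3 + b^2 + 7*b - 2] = -15*b^2 + 2*b + 7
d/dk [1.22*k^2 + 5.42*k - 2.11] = 2.44*k + 5.42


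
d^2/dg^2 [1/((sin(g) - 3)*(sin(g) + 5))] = (-4*sin(g)^4 - 6*sin(g)^3 - 58*sin(g)^2 - 18*sin(g) + 38)/((sin(g) - 3)^3*(sin(g) + 5)^3)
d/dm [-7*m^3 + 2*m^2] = m*(4 - 21*m)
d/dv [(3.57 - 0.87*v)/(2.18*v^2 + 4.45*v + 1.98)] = (1.8966*v^2 - 15.5652*v - 17.6091)/(4.7524*v^4 + 19.402*v^3 + 28.4353*v^2 + 17.622*v + 3.9204)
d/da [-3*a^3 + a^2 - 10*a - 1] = -9*a^2 + 2*a - 10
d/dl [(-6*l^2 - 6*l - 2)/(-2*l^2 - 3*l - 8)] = 2*(3*l^2 + 44*l + 21)/(4*l^4 + 12*l^3 + 41*l^2 + 48*l + 64)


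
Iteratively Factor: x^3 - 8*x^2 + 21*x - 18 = (x - 3)*(x^2 - 5*x + 6) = (x - 3)^2*(x - 2)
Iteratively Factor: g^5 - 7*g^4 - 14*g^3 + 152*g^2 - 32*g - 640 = (g + 4)*(g^4 - 11*g^3 + 30*g^2 + 32*g - 160) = (g - 5)*(g + 4)*(g^3 - 6*g^2 + 32) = (g - 5)*(g - 4)*(g + 4)*(g^2 - 2*g - 8) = (g - 5)*(g - 4)*(g + 2)*(g + 4)*(g - 4)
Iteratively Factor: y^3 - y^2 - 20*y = (y + 4)*(y^2 - 5*y) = (y - 5)*(y + 4)*(y)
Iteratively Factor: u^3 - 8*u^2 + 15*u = (u - 3)*(u^2 - 5*u) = (u - 5)*(u - 3)*(u)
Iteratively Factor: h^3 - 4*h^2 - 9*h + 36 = (h - 4)*(h^2 - 9) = (h - 4)*(h + 3)*(h - 3)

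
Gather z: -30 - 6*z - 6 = -6*z - 36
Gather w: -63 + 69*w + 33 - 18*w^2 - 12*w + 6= -18*w^2 + 57*w - 24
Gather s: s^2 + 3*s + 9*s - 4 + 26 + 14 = s^2 + 12*s + 36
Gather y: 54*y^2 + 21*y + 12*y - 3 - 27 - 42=54*y^2 + 33*y - 72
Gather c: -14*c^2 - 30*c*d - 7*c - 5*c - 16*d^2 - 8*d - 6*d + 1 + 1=-14*c^2 + c*(-30*d - 12) - 16*d^2 - 14*d + 2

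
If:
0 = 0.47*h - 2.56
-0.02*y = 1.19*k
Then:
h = 5.45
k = -0.0168067226890756*y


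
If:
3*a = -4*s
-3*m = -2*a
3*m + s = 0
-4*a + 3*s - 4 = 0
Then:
No Solution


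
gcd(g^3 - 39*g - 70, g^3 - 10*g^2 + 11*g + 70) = g^2 - 5*g - 14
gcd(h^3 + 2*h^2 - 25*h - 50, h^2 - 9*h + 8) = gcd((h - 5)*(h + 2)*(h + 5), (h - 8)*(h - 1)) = 1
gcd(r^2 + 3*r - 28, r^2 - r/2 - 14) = r - 4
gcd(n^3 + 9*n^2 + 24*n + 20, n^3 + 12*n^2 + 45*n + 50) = n^2 + 7*n + 10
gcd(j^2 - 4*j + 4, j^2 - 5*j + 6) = j - 2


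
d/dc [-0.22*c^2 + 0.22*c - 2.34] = 0.22 - 0.44*c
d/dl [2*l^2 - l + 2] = 4*l - 1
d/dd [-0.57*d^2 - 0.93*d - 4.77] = -1.14*d - 0.93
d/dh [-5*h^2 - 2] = -10*h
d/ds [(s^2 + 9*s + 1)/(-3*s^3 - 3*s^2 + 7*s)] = (3*s^4 + 54*s^3 + 43*s^2 + 6*s - 7)/(s^2*(9*s^4 + 18*s^3 - 33*s^2 - 42*s + 49))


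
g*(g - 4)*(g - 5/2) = g^3 - 13*g^2/2 + 10*g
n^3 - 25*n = n*(n - 5)*(n + 5)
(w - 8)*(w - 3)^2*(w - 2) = w^4 - 16*w^3 + 85*w^2 - 186*w + 144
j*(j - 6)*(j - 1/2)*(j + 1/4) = j^4 - 25*j^3/4 + 11*j^2/8 + 3*j/4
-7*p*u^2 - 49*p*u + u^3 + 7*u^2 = u*(-7*p + u)*(u + 7)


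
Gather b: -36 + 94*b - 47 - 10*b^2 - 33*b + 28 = -10*b^2 + 61*b - 55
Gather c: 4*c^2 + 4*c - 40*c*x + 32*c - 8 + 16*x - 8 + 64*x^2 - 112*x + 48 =4*c^2 + c*(36 - 40*x) + 64*x^2 - 96*x + 32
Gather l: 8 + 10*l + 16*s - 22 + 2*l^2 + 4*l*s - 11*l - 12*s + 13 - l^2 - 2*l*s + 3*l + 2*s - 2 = l^2 + l*(2*s + 2) + 6*s - 3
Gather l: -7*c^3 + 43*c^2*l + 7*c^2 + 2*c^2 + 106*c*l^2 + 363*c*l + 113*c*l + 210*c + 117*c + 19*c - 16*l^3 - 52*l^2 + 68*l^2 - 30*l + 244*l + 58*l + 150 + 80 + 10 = -7*c^3 + 9*c^2 + 346*c - 16*l^3 + l^2*(106*c + 16) + l*(43*c^2 + 476*c + 272) + 240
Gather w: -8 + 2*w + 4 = 2*w - 4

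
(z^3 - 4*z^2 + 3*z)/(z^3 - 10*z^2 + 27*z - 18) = z/(z - 6)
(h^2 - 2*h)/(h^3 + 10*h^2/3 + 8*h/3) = 3*(h - 2)/(3*h^2 + 10*h + 8)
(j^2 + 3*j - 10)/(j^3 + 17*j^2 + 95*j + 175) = (j - 2)/(j^2 + 12*j + 35)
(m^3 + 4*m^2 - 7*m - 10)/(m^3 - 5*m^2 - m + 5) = (m^2 + 3*m - 10)/(m^2 - 6*m + 5)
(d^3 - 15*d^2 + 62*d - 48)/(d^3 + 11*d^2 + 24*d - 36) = (d^2 - 14*d + 48)/(d^2 + 12*d + 36)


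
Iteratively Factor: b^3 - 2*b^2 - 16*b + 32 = (b + 4)*(b^2 - 6*b + 8) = (b - 4)*(b + 4)*(b - 2)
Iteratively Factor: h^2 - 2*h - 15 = (h + 3)*(h - 5)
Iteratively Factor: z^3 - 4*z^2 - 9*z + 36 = (z + 3)*(z^2 - 7*z + 12) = (z - 3)*(z + 3)*(z - 4)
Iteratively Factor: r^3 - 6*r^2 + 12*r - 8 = (r - 2)*(r^2 - 4*r + 4) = (r - 2)^2*(r - 2)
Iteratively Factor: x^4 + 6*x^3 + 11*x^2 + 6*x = (x)*(x^3 + 6*x^2 + 11*x + 6) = x*(x + 3)*(x^2 + 3*x + 2) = x*(x + 1)*(x + 3)*(x + 2)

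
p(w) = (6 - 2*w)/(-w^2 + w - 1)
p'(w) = (6 - 2*w)*(2*w - 1)/(-w^2 + w - 1)^2 - 2/(-w^2 + w - 1) = 2*(w^2 - w - (w - 3)*(2*w - 1) + 1)/(w^2 - w + 1)^2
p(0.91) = -4.55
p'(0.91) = 6.24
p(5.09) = 0.19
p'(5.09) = 0.01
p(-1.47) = -1.93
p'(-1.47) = -1.21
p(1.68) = -1.23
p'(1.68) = 2.29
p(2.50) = -0.21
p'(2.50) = 0.60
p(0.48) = -6.72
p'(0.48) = 2.31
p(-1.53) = -1.86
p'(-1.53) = -1.14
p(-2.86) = -0.97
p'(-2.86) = -0.38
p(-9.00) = -0.26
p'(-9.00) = -0.03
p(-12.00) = -0.19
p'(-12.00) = -0.02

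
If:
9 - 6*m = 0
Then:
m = 3/2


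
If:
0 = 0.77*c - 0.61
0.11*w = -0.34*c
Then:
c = 0.79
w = -2.45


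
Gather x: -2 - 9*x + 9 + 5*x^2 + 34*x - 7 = 5*x^2 + 25*x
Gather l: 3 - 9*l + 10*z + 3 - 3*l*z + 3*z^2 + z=l*(-3*z - 9) + 3*z^2 + 11*z + 6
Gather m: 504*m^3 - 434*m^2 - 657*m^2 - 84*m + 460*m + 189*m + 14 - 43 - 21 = 504*m^3 - 1091*m^2 + 565*m - 50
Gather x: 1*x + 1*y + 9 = x + y + 9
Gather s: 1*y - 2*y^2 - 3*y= -2*y^2 - 2*y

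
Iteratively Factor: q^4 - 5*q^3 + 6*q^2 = (q - 2)*(q^3 - 3*q^2) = (q - 3)*(q - 2)*(q^2) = q*(q - 3)*(q - 2)*(q)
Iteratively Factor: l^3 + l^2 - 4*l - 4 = (l + 1)*(l^2 - 4) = (l + 1)*(l + 2)*(l - 2)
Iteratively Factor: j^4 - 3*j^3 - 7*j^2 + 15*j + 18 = (j - 3)*(j^3 - 7*j - 6) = (j - 3)*(j + 2)*(j^2 - 2*j - 3) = (j - 3)*(j + 1)*(j + 2)*(j - 3)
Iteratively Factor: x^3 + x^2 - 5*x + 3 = (x + 3)*(x^2 - 2*x + 1) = (x - 1)*(x + 3)*(x - 1)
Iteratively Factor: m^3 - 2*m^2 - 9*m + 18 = (m - 3)*(m^2 + m - 6) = (m - 3)*(m - 2)*(m + 3)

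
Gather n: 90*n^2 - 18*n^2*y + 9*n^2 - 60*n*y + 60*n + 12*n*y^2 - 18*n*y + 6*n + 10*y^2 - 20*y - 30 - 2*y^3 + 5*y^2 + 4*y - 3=n^2*(99 - 18*y) + n*(12*y^2 - 78*y + 66) - 2*y^3 + 15*y^2 - 16*y - 33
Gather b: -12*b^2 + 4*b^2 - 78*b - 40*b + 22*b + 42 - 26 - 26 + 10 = -8*b^2 - 96*b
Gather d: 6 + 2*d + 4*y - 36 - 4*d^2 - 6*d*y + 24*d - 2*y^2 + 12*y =-4*d^2 + d*(26 - 6*y) - 2*y^2 + 16*y - 30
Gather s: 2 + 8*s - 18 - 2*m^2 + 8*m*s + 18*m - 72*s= -2*m^2 + 18*m + s*(8*m - 64) - 16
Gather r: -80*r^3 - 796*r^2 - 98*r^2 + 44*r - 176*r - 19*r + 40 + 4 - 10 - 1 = -80*r^3 - 894*r^2 - 151*r + 33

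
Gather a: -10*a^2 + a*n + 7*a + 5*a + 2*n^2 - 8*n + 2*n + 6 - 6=-10*a^2 + a*(n + 12) + 2*n^2 - 6*n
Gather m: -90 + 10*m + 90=10*m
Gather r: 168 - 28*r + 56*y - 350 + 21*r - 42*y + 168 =-7*r + 14*y - 14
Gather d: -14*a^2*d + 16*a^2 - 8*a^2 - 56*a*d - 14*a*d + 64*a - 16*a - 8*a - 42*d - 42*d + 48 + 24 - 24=8*a^2 + 40*a + d*(-14*a^2 - 70*a - 84) + 48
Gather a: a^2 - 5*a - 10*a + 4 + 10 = a^2 - 15*a + 14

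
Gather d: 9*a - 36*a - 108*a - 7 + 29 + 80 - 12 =90 - 135*a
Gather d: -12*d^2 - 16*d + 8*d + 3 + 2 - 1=-12*d^2 - 8*d + 4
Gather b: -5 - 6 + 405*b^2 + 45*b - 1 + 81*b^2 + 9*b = 486*b^2 + 54*b - 12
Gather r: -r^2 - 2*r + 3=-r^2 - 2*r + 3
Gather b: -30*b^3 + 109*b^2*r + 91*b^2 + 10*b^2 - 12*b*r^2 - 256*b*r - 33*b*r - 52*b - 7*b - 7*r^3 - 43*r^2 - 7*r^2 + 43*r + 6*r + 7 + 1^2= -30*b^3 + b^2*(109*r + 101) + b*(-12*r^2 - 289*r - 59) - 7*r^3 - 50*r^2 + 49*r + 8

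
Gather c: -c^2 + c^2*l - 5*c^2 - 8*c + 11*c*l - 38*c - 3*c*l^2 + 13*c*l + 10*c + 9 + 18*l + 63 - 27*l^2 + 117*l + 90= c^2*(l - 6) + c*(-3*l^2 + 24*l - 36) - 27*l^2 + 135*l + 162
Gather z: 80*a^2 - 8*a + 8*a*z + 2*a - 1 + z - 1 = 80*a^2 - 6*a + z*(8*a + 1) - 2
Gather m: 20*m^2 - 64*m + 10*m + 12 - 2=20*m^2 - 54*m + 10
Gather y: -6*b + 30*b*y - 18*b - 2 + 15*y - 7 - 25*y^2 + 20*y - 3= -24*b - 25*y^2 + y*(30*b + 35) - 12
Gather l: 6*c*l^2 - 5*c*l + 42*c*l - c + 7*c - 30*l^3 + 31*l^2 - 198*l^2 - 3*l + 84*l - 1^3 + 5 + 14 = 6*c - 30*l^3 + l^2*(6*c - 167) + l*(37*c + 81) + 18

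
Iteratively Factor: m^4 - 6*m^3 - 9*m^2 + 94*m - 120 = (m - 5)*(m^3 - m^2 - 14*m + 24) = (m - 5)*(m - 2)*(m^2 + m - 12) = (m - 5)*(m - 2)*(m + 4)*(m - 3)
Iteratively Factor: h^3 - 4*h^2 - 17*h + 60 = (h - 5)*(h^2 + h - 12) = (h - 5)*(h + 4)*(h - 3)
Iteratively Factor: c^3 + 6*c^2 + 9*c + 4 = (c + 1)*(c^2 + 5*c + 4) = (c + 1)^2*(c + 4)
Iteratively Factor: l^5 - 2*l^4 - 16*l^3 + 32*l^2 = (l)*(l^4 - 2*l^3 - 16*l^2 + 32*l) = l*(l - 4)*(l^3 + 2*l^2 - 8*l) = l*(l - 4)*(l + 4)*(l^2 - 2*l) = l*(l - 4)*(l - 2)*(l + 4)*(l)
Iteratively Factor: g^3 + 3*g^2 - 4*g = (g)*(g^2 + 3*g - 4) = g*(g - 1)*(g + 4)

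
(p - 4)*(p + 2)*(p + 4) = p^3 + 2*p^2 - 16*p - 32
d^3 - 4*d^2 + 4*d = d*(d - 2)^2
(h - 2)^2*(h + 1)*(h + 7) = h^4 + 4*h^3 - 21*h^2 + 4*h + 28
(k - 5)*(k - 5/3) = k^2 - 20*k/3 + 25/3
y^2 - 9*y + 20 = (y - 5)*(y - 4)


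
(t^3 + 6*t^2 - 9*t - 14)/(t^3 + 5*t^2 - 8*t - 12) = (t + 7)/(t + 6)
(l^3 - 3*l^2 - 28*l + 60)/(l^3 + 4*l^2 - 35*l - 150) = (l - 2)/(l + 5)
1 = 1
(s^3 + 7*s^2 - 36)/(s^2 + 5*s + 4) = (s^3 + 7*s^2 - 36)/(s^2 + 5*s + 4)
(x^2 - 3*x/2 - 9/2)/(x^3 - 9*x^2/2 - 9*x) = (x - 3)/(x*(x - 6))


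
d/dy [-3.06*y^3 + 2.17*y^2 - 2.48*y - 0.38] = -9.18*y^2 + 4.34*y - 2.48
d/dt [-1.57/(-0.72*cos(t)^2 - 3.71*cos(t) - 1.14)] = (2.2608*cos(t) + 5.8247)*sin(t)/(0.72*cos(t)^2 + 3.71*cos(t) + 1.14)^2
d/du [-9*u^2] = -18*u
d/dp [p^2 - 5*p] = 2*p - 5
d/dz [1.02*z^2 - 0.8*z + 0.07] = 2.04*z - 0.8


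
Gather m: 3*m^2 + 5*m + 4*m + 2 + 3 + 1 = 3*m^2 + 9*m + 6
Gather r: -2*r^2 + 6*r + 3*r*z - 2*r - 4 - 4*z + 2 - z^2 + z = -2*r^2 + r*(3*z + 4) - z^2 - 3*z - 2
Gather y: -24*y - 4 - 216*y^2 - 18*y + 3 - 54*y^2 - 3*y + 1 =-270*y^2 - 45*y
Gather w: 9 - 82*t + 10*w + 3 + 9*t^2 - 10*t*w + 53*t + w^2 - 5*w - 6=9*t^2 - 29*t + w^2 + w*(5 - 10*t) + 6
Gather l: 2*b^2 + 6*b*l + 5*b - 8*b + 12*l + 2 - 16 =2*b^2 - 3*b + l*(6*b + 12) - 14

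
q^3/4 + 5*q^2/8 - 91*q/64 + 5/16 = (q/4 + 1)*(q - 5/4)*(q - 1/4)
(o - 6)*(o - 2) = o^2 - 8*o + 12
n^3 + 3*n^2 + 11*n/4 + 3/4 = (n + 1/2)*(n + 1)*(n + 3/2)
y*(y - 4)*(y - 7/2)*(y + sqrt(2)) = y^4 - 15*y^3/2 + sqrt(2)*y^3 - 15*sqrt(2)*y^2/2 + 14*y^2 + 14*sqrt(2)*y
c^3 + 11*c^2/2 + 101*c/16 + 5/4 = (c + 1/4)*(c + 5/4)*(c + 4)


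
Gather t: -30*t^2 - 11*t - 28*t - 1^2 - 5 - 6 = -30*t^2 - 39*t - 12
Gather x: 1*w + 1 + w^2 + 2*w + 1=w^2 + 3*w + 2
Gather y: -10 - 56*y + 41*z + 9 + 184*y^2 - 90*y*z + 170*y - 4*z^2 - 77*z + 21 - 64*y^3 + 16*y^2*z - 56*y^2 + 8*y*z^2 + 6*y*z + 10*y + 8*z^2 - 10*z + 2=-64*y^3 + y^2*(16*z + 128) + y*(8*z^2 - 84*z + 124) + 4*z^2 - 46*z + 22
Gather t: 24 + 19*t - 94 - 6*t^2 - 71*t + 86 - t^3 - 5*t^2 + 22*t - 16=-t^3 - 11*t^2 - 30*t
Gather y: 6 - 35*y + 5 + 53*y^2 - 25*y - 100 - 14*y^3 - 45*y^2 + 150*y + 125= -14*y^3 + 8*y^2 + 90*y + 36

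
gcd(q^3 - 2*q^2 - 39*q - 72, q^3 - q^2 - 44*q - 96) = q^2 - 5*q - 24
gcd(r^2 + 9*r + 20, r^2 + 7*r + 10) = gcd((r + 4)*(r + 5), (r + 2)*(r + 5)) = r + 5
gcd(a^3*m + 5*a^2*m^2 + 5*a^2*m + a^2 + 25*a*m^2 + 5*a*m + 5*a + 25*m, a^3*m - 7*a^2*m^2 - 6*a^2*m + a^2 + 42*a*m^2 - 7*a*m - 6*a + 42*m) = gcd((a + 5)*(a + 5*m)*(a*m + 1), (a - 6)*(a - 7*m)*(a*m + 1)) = a*m + 1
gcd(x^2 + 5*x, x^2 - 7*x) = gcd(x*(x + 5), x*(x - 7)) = x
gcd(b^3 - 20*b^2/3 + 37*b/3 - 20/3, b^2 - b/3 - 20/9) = b - 5/3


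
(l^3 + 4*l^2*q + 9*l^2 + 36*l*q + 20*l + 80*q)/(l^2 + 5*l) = l + 4*q + 4 + 16*q/l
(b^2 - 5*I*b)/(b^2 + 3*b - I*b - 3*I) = b*(b - 5*I)/(b^2 + b*(3 - I) - 3*I)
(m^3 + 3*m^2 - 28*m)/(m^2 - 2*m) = (m^2 + 3*m - 28)/(m - 2)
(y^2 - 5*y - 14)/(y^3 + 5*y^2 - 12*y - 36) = (y - 7)/(y^2 + 3*y - 18)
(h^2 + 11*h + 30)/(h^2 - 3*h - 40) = (h + 6)/(h - 8)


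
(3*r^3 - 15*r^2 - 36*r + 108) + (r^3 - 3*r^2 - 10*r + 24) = 4*r^3 - 18*r^2 - 46*r + 132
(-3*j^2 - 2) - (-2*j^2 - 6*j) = -j^2 + 6*j - 2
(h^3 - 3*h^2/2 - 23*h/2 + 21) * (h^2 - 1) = h^5 - 3*h^4/2 - 25*h^3/2 + 45*h^2/2 + 23*h/2 - 21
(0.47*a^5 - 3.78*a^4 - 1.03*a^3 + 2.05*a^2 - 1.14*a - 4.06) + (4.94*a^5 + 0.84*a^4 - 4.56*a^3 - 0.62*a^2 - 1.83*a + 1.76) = 5.41*a^5 - 2.94*a^4 - 5.59*a^3 + 1.43*a^2 - 2.97*a - 2.3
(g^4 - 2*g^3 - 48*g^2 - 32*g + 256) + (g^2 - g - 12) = g^4 - 2*g^3 - 47*g^2 - 33*g + 244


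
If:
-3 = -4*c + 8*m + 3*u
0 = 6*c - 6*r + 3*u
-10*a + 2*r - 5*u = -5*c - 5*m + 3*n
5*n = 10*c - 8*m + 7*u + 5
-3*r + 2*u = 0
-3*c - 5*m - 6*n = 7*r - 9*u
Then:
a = 1881/4745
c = -309/1898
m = -171/1898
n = -521/949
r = -618/949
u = -927/949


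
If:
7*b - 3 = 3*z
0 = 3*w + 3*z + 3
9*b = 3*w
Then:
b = 0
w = 0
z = -1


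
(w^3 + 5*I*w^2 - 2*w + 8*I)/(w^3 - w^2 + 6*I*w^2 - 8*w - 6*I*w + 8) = (w - I)/(w - 1)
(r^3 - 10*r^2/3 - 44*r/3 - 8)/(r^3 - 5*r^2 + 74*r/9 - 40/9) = 3*(3*r^3 - 10*r^2 - 44*r - 24)/(9*r^3 - 45*r^2 + 74*r - 40)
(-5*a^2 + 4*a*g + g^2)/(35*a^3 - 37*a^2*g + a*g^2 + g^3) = (-5*a - g)/(35*a^2 - 2*a*g - g^2)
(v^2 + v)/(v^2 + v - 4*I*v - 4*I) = v/(v - 4*I)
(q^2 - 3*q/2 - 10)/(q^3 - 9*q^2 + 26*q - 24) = (q + 5/2)/(q^2 - 5*q + 6)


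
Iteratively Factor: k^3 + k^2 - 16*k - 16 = (k + 4)*(k^2 - 3*k - 4) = (k + 1)*(k + 4)*(k - 4)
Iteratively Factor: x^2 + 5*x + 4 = (x + 4)*(x + 1)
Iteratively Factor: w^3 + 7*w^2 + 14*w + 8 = (w + 2)*(w^2 + 5*w + 4) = (w + 1)*(w + 2)*(w + 4)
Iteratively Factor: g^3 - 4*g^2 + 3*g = (g)*(g^2 - 4*g + 3) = g*(g - 1)*(g - 3)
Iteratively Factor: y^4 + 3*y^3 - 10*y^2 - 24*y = (y - 3)*(y^3 + 6*y^2 + 8*y) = (y - 3)*(y + 4)*(y^2 + 2*y) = (y - 3)*(y + 2)*(y + 4)*(y)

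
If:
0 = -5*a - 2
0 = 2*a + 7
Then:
No Solution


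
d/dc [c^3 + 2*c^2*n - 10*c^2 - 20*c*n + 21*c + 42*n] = 3*c^2 + 4*c*n - 20*c - 20*n + 21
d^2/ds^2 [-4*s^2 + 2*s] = -8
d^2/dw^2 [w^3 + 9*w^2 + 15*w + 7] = 6*w + 18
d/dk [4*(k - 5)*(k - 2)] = 8*k - 28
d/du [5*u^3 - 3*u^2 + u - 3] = 15*u^2 - 6*u + 1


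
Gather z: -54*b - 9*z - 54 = -54*b - 9*z - 54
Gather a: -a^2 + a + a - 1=-a^2 + 2*a - 1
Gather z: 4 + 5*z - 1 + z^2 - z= z^2 + 4*z + 3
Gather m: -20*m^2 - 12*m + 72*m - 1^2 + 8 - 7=-20*m^2 + 60*m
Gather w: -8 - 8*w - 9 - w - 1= -9*w - 18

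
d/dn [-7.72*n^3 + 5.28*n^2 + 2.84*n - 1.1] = -23.16*n^2 + 10.56*n + 2.84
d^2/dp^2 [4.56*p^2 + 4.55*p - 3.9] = 9.12000000000000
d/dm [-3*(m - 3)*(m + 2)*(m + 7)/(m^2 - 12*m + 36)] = 3*(-m^3 + 18*m^2 + 59*m - 162)/(m^3 - 18*m^2 + 108*m - 216)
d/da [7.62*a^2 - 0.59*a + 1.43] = 15.24*a - 0.59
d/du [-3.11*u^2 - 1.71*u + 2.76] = -6.22*u - 1.71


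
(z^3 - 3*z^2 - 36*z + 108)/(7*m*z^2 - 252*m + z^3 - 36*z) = (z - 3)/(7*m + z)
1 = 1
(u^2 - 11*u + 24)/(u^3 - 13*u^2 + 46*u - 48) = 1/(u - 2)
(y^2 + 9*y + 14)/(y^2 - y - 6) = (y + 7)/(y - 3)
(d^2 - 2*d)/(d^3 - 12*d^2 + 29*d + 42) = d*(d - 2)/(d^3 - 12*d^2 + 29*d + 42)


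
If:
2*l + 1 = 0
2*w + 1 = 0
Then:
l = -1/2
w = -1/2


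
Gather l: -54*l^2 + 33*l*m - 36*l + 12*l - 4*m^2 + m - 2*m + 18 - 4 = -54*l^2 + l*(33*m - 24) - 4*m^2 - m + 14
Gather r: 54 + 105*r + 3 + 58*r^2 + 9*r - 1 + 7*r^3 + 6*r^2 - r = 7*r^3 + 64*r^2 + 113*r + 56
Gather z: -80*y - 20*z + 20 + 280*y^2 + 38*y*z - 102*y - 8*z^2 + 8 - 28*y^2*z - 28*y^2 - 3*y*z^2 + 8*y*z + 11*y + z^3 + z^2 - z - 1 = 252*y^2 - 171*y + z^3 + z^2*(-3*y - 7) + z*(-28*y^2 + 46*y - 21) + 27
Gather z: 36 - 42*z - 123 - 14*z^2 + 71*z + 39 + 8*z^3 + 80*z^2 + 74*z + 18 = 8*z^3 + 66*z^2 + 103*z - 30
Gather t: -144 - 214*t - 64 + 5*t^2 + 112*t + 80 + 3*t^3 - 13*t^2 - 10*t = 3*t^3 - 8*t^2 - 112*t - 128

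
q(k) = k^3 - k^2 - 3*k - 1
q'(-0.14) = -2.66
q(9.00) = 620.00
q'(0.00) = -3.00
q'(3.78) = 32.31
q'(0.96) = -2.16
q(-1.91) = -5.89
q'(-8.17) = 213.59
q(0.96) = -3.92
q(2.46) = 0.46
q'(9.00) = 222.00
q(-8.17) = -588.58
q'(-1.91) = 11.76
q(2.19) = -1.86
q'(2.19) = 7.01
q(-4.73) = -115.01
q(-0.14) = -0.60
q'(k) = 3*k^2 - 2*k - 3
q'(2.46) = 10.23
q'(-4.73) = 73.58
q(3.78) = 27.38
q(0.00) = -1.00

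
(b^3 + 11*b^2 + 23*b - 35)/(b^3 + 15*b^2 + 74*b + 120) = (b^2 + 6*b - 7)/(b^2 + 10*b + 24)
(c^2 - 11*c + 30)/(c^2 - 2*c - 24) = (c - 5)/(c + 4)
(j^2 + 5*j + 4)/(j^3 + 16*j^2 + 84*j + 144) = (j + 1)/(j^2 + 12*j + 36)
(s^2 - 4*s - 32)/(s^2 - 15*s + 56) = (s + 4)/(s - 7)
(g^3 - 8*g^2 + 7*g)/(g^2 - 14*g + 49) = g*(g - 1)/(g - 7)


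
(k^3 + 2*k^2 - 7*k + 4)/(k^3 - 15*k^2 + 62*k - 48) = (k^2 + 3*k - 4)/(k^2 - 14*k + 48)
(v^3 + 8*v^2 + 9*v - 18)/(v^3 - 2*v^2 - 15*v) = (v^2 + 5*v - 6)/(v*(v - 5))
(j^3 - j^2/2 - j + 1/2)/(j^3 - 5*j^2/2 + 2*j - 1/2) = (j + 1)/(j - 1)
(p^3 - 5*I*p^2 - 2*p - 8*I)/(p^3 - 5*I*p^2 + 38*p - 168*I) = (p^2 - I*p + 2)/(p^2 - I*p + 42)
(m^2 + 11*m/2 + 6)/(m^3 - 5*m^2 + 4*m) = (m^2 + 11*m/2 + 6)/(m*(m^2 - 5*m + 4))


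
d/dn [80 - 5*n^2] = -10*n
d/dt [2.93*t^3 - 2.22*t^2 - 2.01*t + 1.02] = 8.79*t^2 - 4.44*t - 2.01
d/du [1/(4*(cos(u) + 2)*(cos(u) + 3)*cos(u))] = (3*sin(u) + 6*sin(u)/cos(u)^2 + 10*tan(u))/(4*(cos(u) + 2)^2*(cos(u) + 3)^2)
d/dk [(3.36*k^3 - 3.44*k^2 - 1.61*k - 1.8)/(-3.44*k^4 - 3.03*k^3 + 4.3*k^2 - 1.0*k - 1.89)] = (11.5584*k^6 - 23.6672*k^5 - 12.5904*k^4 - 41.2446*k^3 - 25.0502*k^2 + 28.4832*k + 1.2429)/(11.8336*k^8 + 20.8464*k^7 - 20.4031*k^6 - 19.178*k^5 + 37.5532*k^4 + 2.8534*k^3 - 15.254*k^2 + 3.78*k + 3.5721)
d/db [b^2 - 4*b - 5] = 2*b - 4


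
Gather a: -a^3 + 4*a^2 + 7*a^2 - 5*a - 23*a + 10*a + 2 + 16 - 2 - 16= -a^3 + 11*a^2 - 18*a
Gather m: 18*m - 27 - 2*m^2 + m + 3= -2*m^2 + 19*m - 24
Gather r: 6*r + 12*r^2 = 12*r^2 + 6*r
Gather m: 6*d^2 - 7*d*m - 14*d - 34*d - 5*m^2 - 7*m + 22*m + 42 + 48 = 6*d^2 - 48*d - 5*m^2 + m*(15 - 7*d) + 90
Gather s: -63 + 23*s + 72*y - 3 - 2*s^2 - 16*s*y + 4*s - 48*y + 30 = -2*s^2 + s*(27 - 16*y) + 24*y - 36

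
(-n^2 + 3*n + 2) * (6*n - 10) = -6*n^3 + 28*n^2 - 18*n - 20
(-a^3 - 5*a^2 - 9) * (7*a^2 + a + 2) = -7*a^5 - 36*a^4 - 7*a^3 - 73*a^2 - 9*a - 18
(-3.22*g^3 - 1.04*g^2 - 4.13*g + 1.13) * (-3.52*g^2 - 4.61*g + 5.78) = 11.3344*g^5 + 18.505*g^4 + 0.720399999999996*g^3 + 9.0505*g^2 - 29.0807*g + 6.5314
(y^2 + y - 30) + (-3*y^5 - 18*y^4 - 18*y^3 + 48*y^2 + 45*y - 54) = -3*y^5 - 18*y^4 - 18*y^3 + 49*y^2 + 46*y - 84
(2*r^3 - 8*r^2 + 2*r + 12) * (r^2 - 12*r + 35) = 2*r^5 - 32*r^4 + 168*r^3 - 292*r^2 - 74*r + 420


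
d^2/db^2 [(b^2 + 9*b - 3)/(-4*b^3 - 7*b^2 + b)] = 2*(-16*b^6 - 432*b^5 - 480*b^4 + 188*b^3 + 405*b^2 - 63*b + 3)/(b^3*(64*b^6 + 336*b^5 + 540*b^4 + 175*b^3 - 135*b^2 + 21*b - 1))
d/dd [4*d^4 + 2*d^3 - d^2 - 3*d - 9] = 16*d^3 + 6*d^2 - 2*d - 3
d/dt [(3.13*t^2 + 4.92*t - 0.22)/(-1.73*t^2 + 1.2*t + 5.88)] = (12.2676*t^2 + 36.0476*t + 29.1936)/(2.9929*t^4 - 4.152*t^3 - 18.9048*t^2 + 14.112*t + 34.5744)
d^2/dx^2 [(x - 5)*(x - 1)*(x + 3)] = 6*x - 6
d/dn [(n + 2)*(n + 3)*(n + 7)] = 3*n^2 + 24*n + 41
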